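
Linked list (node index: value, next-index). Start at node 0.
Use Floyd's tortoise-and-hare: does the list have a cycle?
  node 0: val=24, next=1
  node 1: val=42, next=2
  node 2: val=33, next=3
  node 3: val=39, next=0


Floyd's tortoise (slow, +1) and hare (fast, +2):
  init: slow=0, fast=0
  step 1: slow=1, fast=2
  step 2: slow=2, fast=0
  step 3: slow=3, fast=2
  step 4: slow=0, fast=0
  slow == fast at node 0: cycle detected

Cycle: yes


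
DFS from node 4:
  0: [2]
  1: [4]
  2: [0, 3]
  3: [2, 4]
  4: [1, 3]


Visit 4, push [3, 1]
Visit 1, push []
Visit 3, push [2]
Visit 2, push [0]
Visit 0, push []

DFS order: [4, 1, 3, 2, 0]


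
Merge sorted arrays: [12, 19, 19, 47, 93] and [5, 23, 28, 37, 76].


Take 5 from B
Take 12 from A
Take 19 from A
Take 19 from A
Take 23 from B
Take 28 from B
Take 37 from B
Take 47 from A
Take 76 from B

Merged: [5, 12, 19, 19, 23, 28, 37, 47, 76, 93]


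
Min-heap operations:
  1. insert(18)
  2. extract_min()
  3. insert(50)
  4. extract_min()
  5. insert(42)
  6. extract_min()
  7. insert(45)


insert(18) -> [18]
extract_min()->18, []
insert(50) -> [50]
extract_min()->50, []
insert(42) -> [42]
extract_min()->42, []
insert(45) -> [45]

Final heap: [45]


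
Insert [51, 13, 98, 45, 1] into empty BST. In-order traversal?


Insert 51: root
Insert 13: L from 51
Insert 98: R from 51
Insert 45: L from 51 -> R from 13
Insert 1: L from 51 -> L from 13

In-order: [1, 13, 45, 51, 98]


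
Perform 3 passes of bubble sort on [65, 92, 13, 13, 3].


Initial: [65, 92, 13, 13, 3]
Pass 1: [65, 13, 13, 3, 92] (3 swaps)
Pass 2: [13, 13, 3, 65, 92] (3 swaps)
Pass 3: [13, 3, 13, 65, 92] (1 swaps)

After 3 passes: [13, 3, 13, 65, 92]


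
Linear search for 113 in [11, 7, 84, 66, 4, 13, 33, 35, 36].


i=0: 11!=113
i=1: 7!=113
i=2: 84!=113
i=3: 66!=113
i=4: 4!=113
i=5: 13!=113
i=6: 33!=113
i=7: 35!=113
i=8: 36!=113

Not found, 9 comps


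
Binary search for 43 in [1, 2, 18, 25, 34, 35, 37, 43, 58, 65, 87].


Step 1: lo=0, hi=10, mid=5, val=35
Step 2: lo=6, hi=10, mid=8, val=58
Step 3: lo=6, hi=7, mid=6, val=37
Step 4: lo=7, hi=7, mid=7, val=43

Found at index 7


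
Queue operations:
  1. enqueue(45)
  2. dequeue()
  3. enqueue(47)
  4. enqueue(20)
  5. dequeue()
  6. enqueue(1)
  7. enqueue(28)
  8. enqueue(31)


enqueue(45) -> [45]
dequeue()->45, []
enqueue(47) -> [47]
enqueue(20) -> [47, 20]
dequeue()->47, [20]
enqueue(1) -> [20, 1]
enqueue(28) -> [20, 1, 28]
enqueue(31) -> [20, 1, 28, 31]

Final queue: [20, 1, 28, 31]


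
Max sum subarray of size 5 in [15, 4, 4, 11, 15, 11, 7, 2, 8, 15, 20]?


[0:5]: 49
[1:6]: 45
[2:7]: 48
[3:8]: 46
[4:9]: 43
[5:10]: 43
[6:11]: 52

Max: 52 at [6:11]


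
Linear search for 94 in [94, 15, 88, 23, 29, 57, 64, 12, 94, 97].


i=0: 94==94 found!

Found at 0, 1 comps


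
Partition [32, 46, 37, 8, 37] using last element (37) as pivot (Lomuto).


Pivot: 37
  32 <= 37: advance i (no swap)
  37 <= 37: swap -> [32, 37, 46, 8, 37]
  8 <= 37: swap -> [32, 37, 8, 46, 37]
Place pivot at 3: [32, 37, 8, 37, 46]

Partitioned: [32, 37, 8, 37, 46]


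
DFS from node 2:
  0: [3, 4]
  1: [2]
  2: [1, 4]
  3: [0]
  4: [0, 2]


Visit 2, push [4, 1]
Visit 1, push []
Visit 4, push [0]
Visit 0, push [3]
Visit 3, push []

DFS order: [2, 1, 4, 0, 3]


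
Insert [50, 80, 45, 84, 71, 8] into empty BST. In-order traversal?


Insert 50: root
Insert 80: R from 50
Insert 45: L from 50
Insert 84: R from 50 -> R from 80
Insert 71: R from 50 -> L from 80
Insert 8: L from 50 -> L from 45

In-order: [8, 45, 50, 71, 80, 84]


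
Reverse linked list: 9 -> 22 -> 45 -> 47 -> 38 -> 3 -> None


Step 1: curr=9, set curr.next=prev(None) | reversed so far: 9
Step 2: curr=22, set curr.next=prev(9) | reversed so far: 22 -> 9
Step 3: curr=45, set curr.next=prev(22) | reversed so far: 45 -> 22 -> 9
Step 4: curr=47, set curr.next=prev(45) | reversed so far: 47 -> 45 -> 22 -> 9
Step 5: curr=38, set curr.next=prev(47) | reversed so far: 38 -> 47 -> 45 -> 22 -> 9
Step 6: curr=3, set curr.next=prev(38) | reversed so far: 3 -> 38 -> 47 -> 45 -> 22 -> 9

3 -> 38 -> 47 -> 45 -> 22 -> 9 -> None


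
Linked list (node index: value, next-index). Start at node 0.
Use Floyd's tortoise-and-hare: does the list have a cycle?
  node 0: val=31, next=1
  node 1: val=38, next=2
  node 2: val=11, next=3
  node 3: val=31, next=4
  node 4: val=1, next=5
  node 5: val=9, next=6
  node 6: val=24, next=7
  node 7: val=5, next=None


Floyd's tortoise (slow, +1) and hare (fast, +2):
  init: slow=0, fast=0
  step 1: slow=1, fast=2
  step 2: slow=2, fast=4
  step 3: slow=3, fast=6
  step 4: fast 6->7->None, no cycle

Cycle: no


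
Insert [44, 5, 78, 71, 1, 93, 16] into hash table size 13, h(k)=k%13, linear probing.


Insert 44: h=5 -> slot 5
Insert 5: h=5, 1 probes -> slot 6
Insert 78: h=0 -> slot 0
Insert 71: h=6, 1 probes -> slot 7
Insert 1: h=1 -> slot 1
Insert 93: h=2 -> slot 2
Insert 16: h=3 -> slot 3

Table: [78, 1, 93, 16, None, 44, 5, 71, None, None, None, None, None]


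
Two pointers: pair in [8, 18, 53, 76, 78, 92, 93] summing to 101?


lo=0(8)+hi=6(93)=101

Yes: 8+93=101


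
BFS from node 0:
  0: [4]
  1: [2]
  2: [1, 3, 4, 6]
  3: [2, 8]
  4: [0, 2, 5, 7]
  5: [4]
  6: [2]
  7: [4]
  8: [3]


Visit 0, enqueue [4]
Visit 4, enqueue [2, 5, 7]
Visit 2, enqueue [1, 3, 6]
Visit 5, enqueue []
Visit 7, enqueue []
Visit 1, enqueue []
Visit 3, enqueue [8]
Visit 6, enqueue []
Visit 8, enqueue []

BFS order: [0, 4, 2, 5, 7, 1, 3, 6, 8]


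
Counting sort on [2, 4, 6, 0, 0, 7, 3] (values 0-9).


Input: [2, 4, 6, 0, 0, 7, 3]
Counts: [2, 0, 1, 1, 1, 0, 1, 1, 0, 0]

Sorted: [0, 0, 2, 3, 4, 6, 7]


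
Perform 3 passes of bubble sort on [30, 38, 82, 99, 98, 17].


Initial: [30, 38, 82, 99, 98, 17]
Pass 1: [30, 38, 82, 98, 17, 99] (2 swaps)
Pass 2: [30, 38, 82, 17, 98, 99] (1 swaps)
Pass 3: [30, 38, 17, 82, 98, 99] (1 swaps)

After 3 passes: [30, 38, 17, 82, 98, 99]


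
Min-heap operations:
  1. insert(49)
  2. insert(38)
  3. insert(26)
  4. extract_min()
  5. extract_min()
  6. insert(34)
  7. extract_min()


insert(49) -> [49]
insert(38) -> [38, 49]
insert(26) -> [26, 49, 38]
extract_min()->26, [38, 49]
extract_min()->38, [49]
insert(34) -> [34, 49]
extract_min()->34, [49]

Final heap: [49]


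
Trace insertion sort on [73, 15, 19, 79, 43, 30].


Initial: [73, 15, 19, 79, 43, 30]
Insert 15: [15, 73, 19, 79, 43, 30]
Insert 19: [15, 19, 73, 79, 43, 30]
Insert 79: [15, 19, 73, 79, 43, 30]
Insert 43: [15, 19, 43, 73, 79, 30]
Insert 30: [15, 19, 30, 43, 73, 79]

Sorted: [15, 19, 30, 43, 73, 79]


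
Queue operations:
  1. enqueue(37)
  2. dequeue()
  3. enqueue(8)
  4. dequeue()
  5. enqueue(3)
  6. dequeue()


enqueue(37) -> [37]
dequeue()->37, []
enqueue(8) -> [8]
dequeue()->8, []
enqueue(3) -> [3]
dequeue()->3, []

Final queue: []


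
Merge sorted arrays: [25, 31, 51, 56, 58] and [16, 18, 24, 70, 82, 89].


Take 16 from B
Take 18 from B
Take 24 from B
Take 25 from A
Take 31 from A
Take 51 from A
Take 56 from A
Take 58 from A

Merged: [16, 18, 24, 25, 31, 51, 56, 58, 70, 82, 89]


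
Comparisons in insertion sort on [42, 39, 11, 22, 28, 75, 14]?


Algorithm: insertion sort
Input: [42, 39, 11, 22, 28, 75, 14]
Sorted: [11, 14, 22, 28, 39, 42, 75]

16


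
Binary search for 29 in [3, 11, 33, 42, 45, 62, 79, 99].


Step 1: lo=0, hi=7, mid=3, val=42
Step 2: lo=0, hi=2, mid=1, val=11
Step 3: lo=2, hi=2, mid=2, val=33

Not found


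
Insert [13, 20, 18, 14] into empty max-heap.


Insert 13: [13]
Insert 20: [20, 13]
Insert 18: [20, 13, 18]
Insert 14: [20, 14, 18, 13]

Final heap: [20, 14, 18, 13]


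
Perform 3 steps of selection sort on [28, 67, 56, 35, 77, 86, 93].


Initial: [28, 67, 56, 35, 77, 86, 93]
Step 1: min=28 at 0
  Swap: [28, 67, 56, 35, 77, 86, 93]
Step 2: min=35 at 3
  Swap: [28, 35, 56, 67, 77, 86, 93]
Step 3: min=56 at 2
  Swap: [28, 35, 56, 67, 77, 86, 93]

After 3 steps: [28, 35, 56, 67, 77, 86, 93]


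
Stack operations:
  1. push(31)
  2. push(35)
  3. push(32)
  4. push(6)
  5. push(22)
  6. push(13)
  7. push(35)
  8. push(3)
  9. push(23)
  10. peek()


push(31) -> [31]
push(35) -> [31, 35]
push(32) -> [31, 35, 32]
push(6) -> [31, 35, 32, 6]
push(22) -> [31, 35, 32, 6, 22]
push(13) -> [31, 35, 32, 6, 22, 13]
push(35) -> [31, 35, 32, 6, 22, 13, 35]
push(3) -> [31, 35, 32, 6, 22, 13, 35, 3]
push(23) -> [31, 35, 32, 6, 22, 13, 35, 3, 23]
peek()->23

Final stack: [31, 35, 32, 6, 22, 13, 35, 3, 23]


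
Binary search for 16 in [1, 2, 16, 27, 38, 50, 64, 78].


Step 1: lo=0, hi=7, mid=3, val=27
Step 2: lo=0, hi=2, mid=1, val=2
Step 3: lo=2, hi=2, mid=2, val=16

Found at index 2


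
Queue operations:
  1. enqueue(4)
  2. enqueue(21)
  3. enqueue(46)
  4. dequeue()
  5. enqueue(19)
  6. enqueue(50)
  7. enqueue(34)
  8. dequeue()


enqueue(4) -> [4]
enqueue(21) -> [4, 21]
enqueue(46) -> [4, 21, 46]
dequeue()->4, [21, 46]
enqueue(19) -> [21, 46, 19]
enqueue(50) -> [21, 46, 19, 50]
enqueue(34) -> [21, 46, 19, 50, 34]
dequeue()->21, [46, 19, 50, 34]

Final queue: [46, 19, 50, 34]


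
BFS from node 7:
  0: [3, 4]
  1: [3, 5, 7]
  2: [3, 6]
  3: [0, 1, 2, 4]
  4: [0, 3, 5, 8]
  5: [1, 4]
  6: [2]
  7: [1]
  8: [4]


Visit 7, enqueue [1]
Visit 1, enqueue [3, 5]
Visit 3, enqueue [0, 2, 4]
Visit 5, enqueue []
Visit 0, enqueue []
Visit 2, enqueue [6]
Visit 4, enqueue [8]
Visit 6, enqueue []
Visit 8, enqueue []

BFS order: [7, 1, 3, 5, 0, 2, 4, 6, 8]


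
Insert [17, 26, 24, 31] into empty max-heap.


Insert 17: [17]
Insert 26: [26, 17]
Insert 24: [26, 17, 24]
Insert 31: [31, 26, 24, 17]

Final heap: [31, 26, 24, 17]


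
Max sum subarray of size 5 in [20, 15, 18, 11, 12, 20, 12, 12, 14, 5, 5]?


[0:5]: 76
[1:6]: 76
[2:7]: 73
[3:8]: 67
[4:9]: 70
[5:10]: 63
[6:11]: 48

Max: 76 at [0:5]


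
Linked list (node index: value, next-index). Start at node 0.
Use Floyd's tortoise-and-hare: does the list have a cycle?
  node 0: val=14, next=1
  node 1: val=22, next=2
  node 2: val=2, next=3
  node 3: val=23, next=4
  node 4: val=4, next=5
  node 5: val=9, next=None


Floyd's tortoise (slow, +1) and hare (fast, +2):
  init: slow=0, fast=0
  step 1: slow=1, fast=2
  step 2: slow=2, fast=4
  step 3: fast 4->5->None, no cycle

Cycle: no


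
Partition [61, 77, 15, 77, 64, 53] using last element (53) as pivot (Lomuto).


Pivot: 53
  15 <= 53: swap -> [15, 77, 61, 77, 64, 53]
Place pivot at 1: [15, 53, 61, 77, 64, 77]

Partitioned: [15, 53, 61, 77, 64, 77]


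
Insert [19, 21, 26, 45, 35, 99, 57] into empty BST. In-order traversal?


Insert 19: root
Insert 21: R from 19
Insert 26: R from 19 -> R from 21
Insert 45: R from 19 -> R from 21 -> R from 26
Insert 35: R from 19 -> R from 21 -> R from 26 -> L from 45
Insert 99: R from 19 -> R from 21 -> R from 26 -> R from 45
Insert 57: R from 19 -> R from 21 -> R from 26 -> R from 45 -> L from 99

In-order: [19, 21, 26, 35, 45, 57, 99]


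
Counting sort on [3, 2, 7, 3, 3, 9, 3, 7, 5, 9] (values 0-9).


Input: [3, 2, 7, 3, 3, 9, 3, 7, 5, 9]
Counts: [0, 0, 1, 4, 0, 1, 0, 2, 0, 2]

Sorted: [2, 3, 3, 3, 3, 5, 7, 7, 9, 9]


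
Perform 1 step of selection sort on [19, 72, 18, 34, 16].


Initial: [19, 72, 18, 34, 16]
Step 1: min=16 at 4
  Swap: [16, 72, 18, 34, 19]

After 1 step: [16, 72, 18, 34, 19]


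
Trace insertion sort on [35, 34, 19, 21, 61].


Initial: [35, 34, 19, 21, 61]
Insert 34: [34, 35, 19, 21, 61]
Insert 19: [19, 34, 35, 21, 61]
Insert 21: [19, 21, 34, 35, 61]
Insert 61: [19, 21, 34, 35, 61]

Sorted: [19, 21, 34, 35, 61]


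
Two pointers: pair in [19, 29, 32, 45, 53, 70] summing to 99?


lo=0(19)+hi=5(70)=89
lo=1(29)+hi=5(70)=99

Yes: 29+70=99


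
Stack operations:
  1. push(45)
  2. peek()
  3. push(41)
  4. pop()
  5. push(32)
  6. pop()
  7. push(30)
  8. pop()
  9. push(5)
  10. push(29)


push(45) -> [45]
peek()->45
push(41) -> [45, 41]
pop()->41, [45]
push(32) -> [45, 32]
pop()->32, [45]
push(30) -> [45, 30]
pop()->30, [45]
push(5) -> [45, 5]
push(29) -> [45, 5, 29]

Final stack: [45, 5, 29]


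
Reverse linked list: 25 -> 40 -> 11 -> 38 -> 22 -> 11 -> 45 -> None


Step 1: curr=25, set curr.next=prev(None) | reversed so far: 25
Step 2: curr=40, set curr.next=prev(25) | reversed so far: 40 -> 25
Step 3: curr=11, set curr.next=prev(40) | reversed so far: 11 -> 40 -> 25
Step 4: curr=38, set curr.next=prev(11) | reversed so far: 38 -> 11 -> 40 -> 25
Step 5: curr=22, set curr.next=prev(38) | reversed so far: 22 -> 38 -> 11 -> 40 -> 25
Step 6: curr=11, set curr.next=prev(22) | reversed so far: 11 -> 22 -> 38 -> 11 -> 40 -> 25
Step 7: curr=45, set curr.next=prev(11) | reversed so far: 45 -> 11 -> 22 -> 38 -> 11 -> 40 -> 25

45 -> 11 -> 22 -> 38 -> 11 -> 40 -> 25 -> None


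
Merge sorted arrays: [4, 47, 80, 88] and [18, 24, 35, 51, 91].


Take 4 from A
Take 18 from B
Take 24 from B
Take 35 from B
Take 47 from A
Take 51 from B
Take 80 from A
Take 88 from A

Merged: [4, 18, 24, 35, 47, 51, 80, 88, 91]


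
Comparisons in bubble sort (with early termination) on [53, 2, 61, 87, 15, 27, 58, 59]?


Algorithm: bubble sort (with early termination)
Input: [53, 2, 61, 87, 15, 27, 58, 59]
Sorted: [2, 15, 27, 53, 58, 59, 61, 87]

22


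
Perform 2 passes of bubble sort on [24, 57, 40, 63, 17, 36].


Initial: [24, 57, 40, 63, 17, 36]
Pass 1: [24, 40, 57, 17, 36, 63] (3 swaps)
Pass 2: [24, 40, 17, 36, 57, 63] (2 swaps)

After 2 passes: [24, 40, 17, 36, 57, 63]


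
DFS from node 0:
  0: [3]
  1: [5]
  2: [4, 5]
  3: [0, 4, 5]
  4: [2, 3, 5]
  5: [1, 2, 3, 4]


Visit 0, push [3]
Visit 3, push [5, 4]
Visit 4, push [5, 2]
Visit 2, push [5]
Visit 5, push [1]
Visit 1, push []

DFS order: [0, 3, 4, 2, 5, 1]


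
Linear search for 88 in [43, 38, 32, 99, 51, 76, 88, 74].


i=0: 43!=88
i=1: 38!=88
i=2: 32!=88
i=3: 99!=88
i=4: 51!=88
i=5: 76!=88
i=6: 88==88 found!

Found at 6, 7 comps


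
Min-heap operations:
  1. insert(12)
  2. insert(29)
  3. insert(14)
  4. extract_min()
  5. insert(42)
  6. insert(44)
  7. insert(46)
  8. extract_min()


insert(12) -> [12]
insert(29) -> [12, 29]
insert(14) -> [12, 29, 14]
extract_min()->12, [14, 29]
insert(42) -> [14, 29, 42]
insert(44) -> [14, 29, 42, 44]
insert(46) -> [14, 29, 42, 44, 46]
extract_min()->14, [29, 44, 42, 46]

Final heap: [29, 44, 42, 46]


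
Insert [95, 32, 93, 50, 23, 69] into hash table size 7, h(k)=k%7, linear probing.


Insert 95: h=4 -> slot 4
Insert 32: h=4, 1 probes -> slot 5
Insert 93: h=2 -> slot 2
Insert 50: h=1 -> slot 1
Insert 23: h=2, 1 probes -> slot 3
Insert 69: h=6 -> slot 6

Table: [None, 50, 93, 23, 95, 32, 69]


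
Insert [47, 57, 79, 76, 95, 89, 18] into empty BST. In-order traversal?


Insert 47: root
Insert 57: R from 47
Insert 79: R from 47 -> R from 57
Insert 76: R from 47 -> R from 57 -> L from 79
Insert 95: R from 47 -> R from 57 -> R from 79
Insert 89: R from 47 -> R from 57 -> R from 79 -> L from 95
Insert 18: L from 47

In-order: [18, 47, 57, 76, 79, 89, 95]


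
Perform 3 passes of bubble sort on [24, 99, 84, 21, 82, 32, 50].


Initial: [24, 99, 84, 21, 82, 32, 50]
Pass 1: [24, 84, 21, 82, 32, 50, 99] (5 swaps)
Pass 2: [24, 21, 82, 32, 50, 84, 99] (4 swaps)
Pass 3: [21, 24, 32, 50, 82, 84, 99] (3 swaps)

After 3 passes: [21, 24, 32, 50, 82, 84, 99]


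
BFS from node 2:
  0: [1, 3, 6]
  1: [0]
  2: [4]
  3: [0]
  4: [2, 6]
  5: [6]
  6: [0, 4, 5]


Visit 2, enqueue [4]
Visit 4, enqueue [6]
Visit 6, enqueue [0, 5]
Visit 0, enqueue [1, 3]
Visit 5, enqueue []
Visit 1, enqueue []
Visit 3, enqueue []

BFS order: [2, 4, 6, 0, 5, 1, 3]


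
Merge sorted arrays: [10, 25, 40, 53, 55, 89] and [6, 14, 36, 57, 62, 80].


Take 6 from B
Take 10 from A
Take 14 from B
Take 25 from A
Take 36 from B
Take 40 from A
Take 53 from A
Take 55 from A
Take 57 from B
Take 62 from B
Take 80 from B

Merged: [6, 10, 14, 25, 36, 40, 53, 55, 57, 62, 80, 89]


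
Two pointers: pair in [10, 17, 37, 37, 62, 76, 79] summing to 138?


lo=0(10)+hi=6(79)=89
lo=1(17)+hi=6(79)=96
lo=2(37)+hi=6(79)=116
lo=3(37)+hi=6(79)=116
lo=4(62)+hi=6(79)=141
lo=4(62)+hi=5(76)=138

Yes: 62+76=138


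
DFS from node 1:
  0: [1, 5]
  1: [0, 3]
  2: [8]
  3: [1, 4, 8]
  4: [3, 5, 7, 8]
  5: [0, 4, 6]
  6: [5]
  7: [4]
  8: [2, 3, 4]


Visit 1, push [3, 0]
Visit 0, push [5]
Visit 5, push [6, 4]
Visit 4, push [8, 7, 3]
Visit 3, push [8]
Visit 8, push [2]
Visit 2, push []
Visit 7, push []
Visit 6, push []

DFS order: [1, 0, 5, 4, 3, 8, 2, 7, 6]


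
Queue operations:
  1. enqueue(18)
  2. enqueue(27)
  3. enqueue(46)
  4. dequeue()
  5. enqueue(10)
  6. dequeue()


enqueue(18) -> [18]
enqueue(27) -> [18, 27]
enqueue(46) -> [18, 27, 46]
dequeue()->18, [27, 46]
enqueue(10) -> [27, 46, 10]
dequeue()->27, [46, 10]

Final queue: [46, 10]


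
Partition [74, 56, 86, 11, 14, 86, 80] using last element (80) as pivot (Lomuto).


Pivot: 80
  74 <= 80: advance i (no swap)
  56 <= 80: advance i (no swap)
  11 <= 80: swap -> [74, 56, 11, 86, 14, 86, 80]
  14 <= 80: swap -> [74, 56, 11, 14, 86, 86, 80]
Place pivot at 4: [74, 56, 11, 14, 80, 86, 86]

Partitioned: [74, 56, 11, 14, 80, 86, 86]


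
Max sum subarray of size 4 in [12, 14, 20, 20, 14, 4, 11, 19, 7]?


[0:4]: 66
[1:5]: 68
[2:6]: 58
[3:7]: 49
[4:8]: 48
[5:9]: 41

Max: 68 at [1:5]


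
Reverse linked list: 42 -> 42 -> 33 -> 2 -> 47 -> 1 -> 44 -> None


Step 1: curr=42, set curr.next=prev(None) | reversed so far: 42
Step 2: curr=42, set curr.next=prev(42) | reversed so far: 42 -> 42
Step 3: curr=33, set curr.next=prev(42) | reversed so far: 33 -> 42 -> 42
Step 4: curr=2, set curr.next=prev(33) | reversed so far: 2 -> 33 -> 42 -> 42
Step 5: curr=47, set curr.next=prev(2) | reversed so far: 47 -> 2 -> 33 -> 42 -> 42
Step 6: curr=1, set curr.next=prev(47) | reversed so far: 1 -> 47 -> 2 -> 33 -> 42 -> 42
Step 7: curr=44, set curr.next=prev(1) | reversed so far: 44 -> 1 -> 47 -> 2 -> 33 -> 42 -> 42

44 -> 1 -> 47 -> 2 -> 33 -> 42 -> 42 -> None


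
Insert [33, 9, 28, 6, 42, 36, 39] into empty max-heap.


Insert 33: [33]
Insert 9: [33, 9]
Insert 28: [33, 9, 28]
Insert 6: [33, 9, 28, 6]
Insert 42: [42, 33, 28, 6, 9]
Insert 36: [42, 33, 36, 6, 9, 28]
Insert 39: [42, 33, 39, 6, 9, 28, 36]

Final heap: [42, 33, 39, 6, 9, 28, 36]


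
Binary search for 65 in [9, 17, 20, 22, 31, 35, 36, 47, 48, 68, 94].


Step 1: lo=0, hi=10, mid=5, val=35
Step 2: lo=6, hi=10, mid=8, val=48
Step 3: lo=9, hi=10, mid=9, val=68

Not found


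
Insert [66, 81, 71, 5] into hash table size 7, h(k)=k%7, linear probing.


Insert 66: h=3 -> slot 3
Insert 81: h=4 -> slot 4
Insert 71: h=1 -> slot 1
Insert 5: h=5 -> slot 5

Table: [None, 71, None, 66, 81, 5, None]


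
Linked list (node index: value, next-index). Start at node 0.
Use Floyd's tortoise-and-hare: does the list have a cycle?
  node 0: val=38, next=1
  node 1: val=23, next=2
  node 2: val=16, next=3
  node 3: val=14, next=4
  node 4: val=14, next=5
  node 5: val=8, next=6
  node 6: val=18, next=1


Floyd's tortoise (slow, +1) and hare (fast, +2):
  init: slow=0, fast=0
  step 1: slow=1, fast=2
  step 2: slow=2, fast=4
  step 3: slow=3, fast=6
  step 4: slow=4, fast=2
  step 5: slow=5, fast=4
  step 6: slow=6, fast=6
  slow == fast at node 6: cycle detected

Cycle: yes


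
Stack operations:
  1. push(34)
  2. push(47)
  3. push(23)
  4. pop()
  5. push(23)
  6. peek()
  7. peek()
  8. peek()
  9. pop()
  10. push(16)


push(34) -> [34]
push(47) -> [34, 47]
push(23) -> [34, 47, 23]
pop()->23, [34, 47]
push(23) -> [34, 47, 23]
peek()->23
peek()->23
peek()->23
pop()->23, [34, 47]
push(16) -> [34, 47, 16]

Final stack: [34, 47, 16]


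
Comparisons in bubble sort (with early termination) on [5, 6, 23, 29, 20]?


Algorithm: bubble sort (with early termination)
Input: [5, 6, 23, 29, 20]
Sorted: [5, 6, 20, 23, 29]

9


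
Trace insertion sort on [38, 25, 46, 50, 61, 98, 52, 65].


Initial: [38, 25, 46, 50, 61, 98, 52, 65]
Insert 25: [25, 38, 46, 50, 61, 98, 52, 65]
Insert 46: [25, 38, 46, 50, 61, 98, 52, 65]
Insert 50: [25, 38, 46, 50, 61, 98, 52, 65]
Insert 61: [25, 38, 46, 50, 61, 98, 52, 65]
Insert 98: [25, 38, 46, 50, 61, 98, 52, 65]
Insert 52: [25, 38, 46, 50, 52, 61, 98, 65]
Insert 65: [25, 38, 46, 50, 52, 61, 65, 98]

Sorted: [25, 38, 46, 50, 52, 61, 65, 98]


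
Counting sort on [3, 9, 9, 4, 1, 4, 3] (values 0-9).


Input: [3, 9, 9, 4, 1, 4, 3]
Counts: [0, 1, 0, 2, 2, 0, 0, 0, 0, 2]

Sorted: [1, 3, 3, 4, 4, 9, 9]


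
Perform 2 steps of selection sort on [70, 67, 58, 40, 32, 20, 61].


Initial: [70, 67, 58, 40, 32, 20, 61]
Step 1: min=20 at 5
  Swap: [20, 67, 58, 40, 32, 70, 61]
Step 2: min=32 at 4
  Swap: [20, 32, 58, 40, 67, 70, 61]

After 2 steps: [20, 32, 58, 40, 67, 70, 61]


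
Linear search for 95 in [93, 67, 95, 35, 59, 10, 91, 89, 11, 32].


i=0: 93!=95
i=1: 67!=95
i=2: 95==95 found!

Found at 2, 3 comps


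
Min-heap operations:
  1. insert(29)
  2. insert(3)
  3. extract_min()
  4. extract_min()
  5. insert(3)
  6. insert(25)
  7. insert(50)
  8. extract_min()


insert(29) -> [29]
insert(3) -> [3, 29]
extract_min()->3, [29]
extract_min()->29, []
insert(3) -> [3]
insert(25) -> [3, 25]
insert(50) -> [3, 25, 50]
extract_min()->3, [25, 50]

Final heap: [25, 50]


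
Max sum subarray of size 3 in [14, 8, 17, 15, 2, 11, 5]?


[0:3]: 39
[1:4]: 40
[2:5]: 34
[3:6]: 28
[4:7]: 18

Max: 40 at [1:4]


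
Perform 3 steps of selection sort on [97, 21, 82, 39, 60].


Initial: [97, 21, 82, 39, 60]
Step 1: min=21 at 1
  Swap: [21, 97, 82, 39, 60]
Step 2: min=39 at 3
  Swap: [21, 39, 82, 97, 60]
Step 3: min=60 at 4
  Swap: [21, 39, 60, 97, 82]

After 3 steps: [21, 39, 60, 97, 82]


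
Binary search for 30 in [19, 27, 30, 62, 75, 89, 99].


Step 1: lo=0, hi=6, mid=3, val=62
Step 2: lo=0, hi=2, mid=1, val=27
Step 3: lo=2, hi=2, mid=2, val=30

Found at index 2


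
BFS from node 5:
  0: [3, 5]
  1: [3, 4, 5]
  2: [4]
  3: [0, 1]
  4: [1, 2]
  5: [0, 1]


Visit 5, enqueue [0, 1]
Visit 0, enqueue [3]
Visit 1, enqueue [4]
Visit 3, enqueue []
Visit 4, enqueue [2]
Visit 2, enqueue []

BFS order: [5, 0, 1, 3, 4, 2]


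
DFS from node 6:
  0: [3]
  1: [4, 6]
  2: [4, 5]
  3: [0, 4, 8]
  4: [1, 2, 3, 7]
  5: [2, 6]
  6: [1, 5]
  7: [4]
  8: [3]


Visit 6, push [5, 1]
Visit 1, push [4]
Visit 4, push [7, 3, 2]
Visit 2, push [5]
Visit 5, push []
Visit 3, push [8, 0]
Visit 0, push []
Visit 8, push []
Visit 7, push []

DFS order: [6, 1, 4, 2, 5, 3, 0, 8, 7]


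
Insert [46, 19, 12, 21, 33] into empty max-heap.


Insert 46: [46]
Insert 19: [46, 19]
Insert 12: [46, 19, 12]
Insert 21: [46, 21, 12, 19]
Insert 33: [46, 33, 12, 19, 21]

Final heap: [46, 33, 12, 19, 21]


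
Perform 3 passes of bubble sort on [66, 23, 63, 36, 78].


Initial: [66, 23, 63, 36, 78]
Pass 1: [23, 63, 36, 66, 78] (3 swaps)
Pass 2: [23, 36, 63, 66, 78] (1 swaps)
Pass 3: [23, 36, 63, 66, 78] (0 swaps)

After 3 passes: [23, 36, 63, 66, 78]


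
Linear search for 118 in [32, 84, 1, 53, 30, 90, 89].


i=0: 32!=118
i=1: 84!=118
i=2: 1!=118
i=3: 53!=118
i=4: 30!=118
i=5: 90!=118
i=6: 89!=118

Not found, 7 comps


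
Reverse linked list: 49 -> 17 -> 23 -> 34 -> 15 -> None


Step 1: curr=49, set curr.next=prev(None) | reversed so far: 49
Step 2: curr=17, set curr.next=prev(49) | reversed so far: 17 -> 49
Step 3: curr=23, set curr.next=prev(17) | reversed so far: 23 -> 17 -> 49
Step 4: curr=34, set curr.next=prev(23) | reversed so far: 34 -> 23 -> 17 -> 49
Step 5: curr=15, set curr.next=prev(34) | reversed so far: 15 -> 34 -> 23 -> 17 -> 49

15 -> 34 -> 23 -> 17 -> 49 -> None


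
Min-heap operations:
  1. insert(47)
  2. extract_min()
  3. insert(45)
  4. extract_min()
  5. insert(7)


insert(47) -> [47]
extract_min()->47, []
insert(45) -> [45]
extract_min()->45, []
insert(7) -> [7]

Final heap: [7]


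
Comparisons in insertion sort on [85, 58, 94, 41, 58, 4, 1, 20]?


Algorithm: insertion sort
Input: [85, 58, 94, 41, 58, 4, 1, 20]
Sorted: [1, 4, 20, 41, 58, 58, 85, 94]

25


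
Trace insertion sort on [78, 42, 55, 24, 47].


Initial: [78, 42, 55, 24, 47]
Insert 42: [42, 78, 55, 24, 47]
Insert 55: [42, 55, 78, 24, 47]
Insert 24: [24, 42, 55, 78, 47]
Insert 47: [24, 42, 47, 55, 78]

Sorted: [24, 42, 47, 55, 78]


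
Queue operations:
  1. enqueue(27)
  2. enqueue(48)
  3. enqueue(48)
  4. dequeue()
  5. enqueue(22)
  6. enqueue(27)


enqueue(27) -> [27]
enqueue(48) -> [27, 48]
enqueue(48) -> [27, 48, 48]
dequeue()->27, [48, 48]
enqueue(22) -> [48, 48, 22]
enqueue(27) -> [48, 48, 22, 27]

Final queue: [48, 48, 22, 27]


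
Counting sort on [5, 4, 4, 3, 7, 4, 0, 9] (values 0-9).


Input: [5, 4, 4, 3, 7, 4, 0, 9]
Counts: [1, 0, 0, 1, 3, 1, 0, 1, 0, 1]

Sorted: [0, 3, 4, 4, 4, 5, 7, 9]


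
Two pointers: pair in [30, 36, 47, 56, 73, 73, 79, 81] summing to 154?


lo=0(30)+hi=7(81)=111
lo=1(36)+hi=7(81)=117
lo=2(47)+hi=7(81)=128
lo=3(56)+hi=7(81)=137
lo=4(73)+hi=7(81)=154

Yes: 73+81=154


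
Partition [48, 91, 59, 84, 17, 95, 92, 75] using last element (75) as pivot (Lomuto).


Pivot: 75
  48 <= 75: advance i (no swap)
  59 <= 75: swap -> [48, 59, 91, 84, 17, 95, 92, 75]
  17 <= 75: swap -> [48, 59, 17, 84, 91, 95, 92, 75]
Place pivot at 3: [48, 59, 17, 75, 91, 95, 92, 84]

Partitioned: [48, 59, 17, 75, 91, 95, 92, 84]


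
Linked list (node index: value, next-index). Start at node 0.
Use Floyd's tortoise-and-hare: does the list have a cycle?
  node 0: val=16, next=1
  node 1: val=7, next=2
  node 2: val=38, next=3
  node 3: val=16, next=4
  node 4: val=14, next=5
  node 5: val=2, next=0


Floyd's tortoise (slow, +1) and hare (fast, +2):
  init: slow=0, fast=0
  step 1: slow=1, fast=2
  step 2: slow=2, fast=4
  step 3: slow=3, fast=0
  step 4: slow=4, fast=2
  step 5: slow=5, fast=4
  step 6: slow=0, fast=0
  slow == fast at node 0: cycle detected

Cycle: yes


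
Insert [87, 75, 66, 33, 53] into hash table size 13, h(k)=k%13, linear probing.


Insert 87: h=9 -> slot 9
Insert 75: h=10 -> slot 10
Insert 66: h=1 -> slot 1
Insert 33: h=7 -> slot 7
Insert 53: h=1, 1 probes -> slot 2

Table: [None, 66, 53, None, None, None, None, 33, None, 87, 75, None, None]


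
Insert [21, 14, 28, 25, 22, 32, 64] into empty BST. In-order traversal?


Insert 21: root
Insert 14: L from 21
Insert 28: R from 21
Insert 25: R from 21 -> L from 28
Insert 22: R from 21 -> L from 28 -> L from 25
Insert 32: R from 21 -> R from 28
Insert 64: R from 21 -> R from 28 -> R from 32

In-order: [14, 21, 22, 25, 28, 32, 64]


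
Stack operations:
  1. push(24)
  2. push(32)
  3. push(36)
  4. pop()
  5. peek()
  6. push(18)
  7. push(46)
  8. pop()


push(24) -> [24]
push(32) -> [24, 32]
push(36) -> [24, 32, 36]
pop()->36, [24, 32]
peek()->32
push(18) -> [24, 32, 18]
push(46) -> [24, 32, 18, 46]
pop()->46, [24, 32, 18]

Final stack: [24, 32, 18]


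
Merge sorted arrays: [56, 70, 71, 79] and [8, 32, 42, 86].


Take 8 from B
Take 32 from B
Take 42 from B
Take 56 from A
Take 70 from A
Take 71 from A
Take 79 from A

Merged: [8, 32, 42, 56, 70, 71, 79, 86]


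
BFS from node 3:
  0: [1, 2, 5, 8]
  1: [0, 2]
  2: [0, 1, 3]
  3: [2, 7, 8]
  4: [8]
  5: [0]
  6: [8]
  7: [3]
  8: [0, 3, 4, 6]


Visit 3, enqueue [2, 7, 8]
Visit 2, enqueue [0, 1]
Visit 7, enqueue []
Visit 8, enqueue [4, 6]
Visit 0, enqueue [5]
Visit 1, enqueue []
Visit 4, enqueue []
Visit 6, enqueue []
Visit 5, enqueue []

BFS order: [3, 2, 7, 8, 0, 1, 4, 6, 5]


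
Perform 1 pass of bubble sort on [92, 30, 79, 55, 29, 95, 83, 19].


Initial: [92, 30, 79, 55, 29, 95, 83, 19]
Pass 1: [30, 79, 55, 29, 92, 83, 19, 95] (6 swaps)

After 1 pass: [30, 79, 55, 29, 92, 83, 19, 95]


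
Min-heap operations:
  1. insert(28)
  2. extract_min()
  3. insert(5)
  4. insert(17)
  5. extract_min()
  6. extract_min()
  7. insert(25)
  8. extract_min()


insert(28) -> [28]
extract_min()->28, []
insert(5) -> [5]
insert(17) -> [5, 17]
extract_min()->5, [17]
extract_min()->17, []
insert(25) -> [25]
extract_min()->25, []

Final heap: []


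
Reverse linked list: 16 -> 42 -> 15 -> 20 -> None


Step 1: curr=16, set curr.next=prev(None) | reversed so far: 16
Step 2: curr=42, set curr.next=prev(16) | reversed so far: 42 -> 16
Step 3: curr=15, set curr.next=prev(42) | reversed so far: 15 -> 42 -> 16
Step 4: curr=20, set curr.next=prev(15) | reversed so far: 20 -> 15 -> 42 -> 16

20 -> 15 -> 42 -> 16 -> None


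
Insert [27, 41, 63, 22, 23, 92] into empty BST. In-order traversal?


Insert 27: root
Insert 41: R from 27
Insert 63: R from 27 -> R from 41
Insert 22: L from 27
Insert 23: L from 27 -> R from 22
Insert 92: R from 27 -> R from 41 -> R from 63

In-order: [22, 23, 27, 41, 63, 92]


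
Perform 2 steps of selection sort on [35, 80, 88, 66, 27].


Initial: [35, 80, 88, 66, 27]
Step 1: min=27 at 4
  Swap: [27, 80, 88, 66, 35]
Step 2: min=35 at 4
  Swap: [27, 35, 88, 66, 80]

After 2 steps: [27, 35, 88, 66, 80]


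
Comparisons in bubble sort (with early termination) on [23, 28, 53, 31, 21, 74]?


Algorithm: bubble sort (with early termination)
Input: [23, 28, 53, 31, 21, 74]
Sorted: [21, 23, 28, 31, 53, 74]

15


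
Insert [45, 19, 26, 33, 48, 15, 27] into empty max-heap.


Insert 45: [45]
Insert 19: [45, 19]
Insert 26: [45, 19, 26]
Insert 33: [45, 33, 26, 19]
Insert 48: [48, 45, 26, 19, 33]
Insert 15: [48, 45, 26, 19, 33, 15]
Insert 27: [48, 45, 27, 19, 33, 15, 26]

Final heap: [48, 45, 27, 19, 33, 15, 26]


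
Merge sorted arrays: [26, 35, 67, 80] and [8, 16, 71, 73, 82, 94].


Take 8 from B
Take 16 from B
Take 26 from A
Take 35 from A
Take 67 from A
Take 71 from B
Take 73 from B
Take 80 from A

Merged: [8, 16, 26, 35, 67, 71, 73, 80, 82, 94]


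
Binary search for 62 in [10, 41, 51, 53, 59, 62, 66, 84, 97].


Step 1: lo=0, hi=8, mid=4, val=59
Step 2: lo=5, hi=8, mid=6, val=66
Step 3: lo=5, hi=5, mid=5, val=62

Found at index 5


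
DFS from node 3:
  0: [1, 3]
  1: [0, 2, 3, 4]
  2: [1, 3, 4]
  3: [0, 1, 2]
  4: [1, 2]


Visit 3, push [2, 1, 0]
Visit 0, push [1]
Visit 1, push [4, 2]
Visit 2, push [4]
Visit 4, push []

DFS order: [3, 0, 1, 2, 4]


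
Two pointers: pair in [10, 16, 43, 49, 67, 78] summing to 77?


lo=0(10)+hi=5(78)=88
lo=0(10)+hi=4(67)=77

Yes: 10+67=77


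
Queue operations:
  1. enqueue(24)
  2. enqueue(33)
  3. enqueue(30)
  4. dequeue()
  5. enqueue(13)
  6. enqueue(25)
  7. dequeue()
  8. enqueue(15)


enqueue(24) -> [24]
enqueue(33) -> [24, 33]
enqueue(30) -> [24, 33, 30]
dequeue()->24, [33, 30]
enqueue(13) -> [33, 30, 13]
enqueue(25) -> [33, 30, 13, 25]
dequeue()->33, [30, 13, 25]
enqueue(15) -> [30, 13, 25, 15]

Final queue: [30, 13, 25, 15]


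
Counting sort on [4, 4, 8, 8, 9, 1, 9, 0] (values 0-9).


Input: [4, 4, 8, 8, 9, 1, 9, 0]
Counts: [1, 1, 0, 0, 2, 0, 0, 0, 2, 2]

Sorted: [0, 1, 4, 4, 8, 8, 9, 9]


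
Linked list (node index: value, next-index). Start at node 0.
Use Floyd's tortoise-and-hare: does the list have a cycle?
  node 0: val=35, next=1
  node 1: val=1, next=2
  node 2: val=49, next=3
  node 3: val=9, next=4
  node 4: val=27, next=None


Floyd's tortoise (slow, +1) and hare (fast, +2):
  init: slow=0, fast=0
  step 1: slow=1, fast=2
  step 2: slow=2, fast=4
  step 3: fast -> None, no cycle

Cycle: no


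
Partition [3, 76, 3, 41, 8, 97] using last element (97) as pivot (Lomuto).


Pivot: 97
  3 <= 97: advance i (no swap)
  76 <= 97: advance i (no swap)
  3 <= 97: advance i (no swap)
  41 <= 97: advance i (no swap)
  8 <= 97: advance i (no swap)
Place pivot at 5: [3, 76, 3, 41, 8, 97]

Partitioned: [3, 76, 3, 41, 8, 97]


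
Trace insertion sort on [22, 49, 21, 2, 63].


Initial: [22, 49, 21, 2, 63]
Insert 49: [22, 49, 21, 2, 63]
Insert 21: [21, 22, 49, 2, 63]
Insert 2: [2, 21, 22, 49, 63]
Insert 63: [2, 21, 22, 49, 63]

Sorted: [2, 21, 22, 49, 63]


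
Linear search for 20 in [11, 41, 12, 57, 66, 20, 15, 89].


i=0: 11!=20
i=1: 41!=20
i=2: 12!=20
i=3: 57!=20
i=4: 66!=20
i=5: 20==20 found!

Found at 5, 6 comps


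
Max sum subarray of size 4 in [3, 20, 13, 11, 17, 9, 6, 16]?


[0:4]: 47
[1:5]: 61
[2:6]: 50
[3:7]: 43
[4:8]: 48

Max: 61 at [1:5]


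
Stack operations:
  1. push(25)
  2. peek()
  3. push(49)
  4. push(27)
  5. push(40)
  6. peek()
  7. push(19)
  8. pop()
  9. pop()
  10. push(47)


push(25) -> [25]
peek()->25
push(49) -> [25, 49]
push(27) -> [25, 49, 27]
push(40) -> [25, 49, 27, 40]
peek()->40
push(19) -> [25, 49, 27, 40, 19]
pop()->19, [25, 49, 27, 40]
pop()->40, [25, 49, 27]
push(47) -> [25, 49, 27, 47]

Final stack: [25, 49, 27, 47]


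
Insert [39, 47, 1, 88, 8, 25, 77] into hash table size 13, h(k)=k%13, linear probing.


Insert 39: h=0 -> slot 0
Insert 47: h=8 -> slot 8
Insert 1: h=1 -> slot 1
Insert 88: h=10 -> slot 10
Insert 8: h=8, 1 probes -> slot 9
Insert 25: h=12 -> slot 12
Insert 77: h=12, 3 probes -> slot 2

Table: [39, 1, 77, None, None, None, None, None, 47, 8, 88, None, 25]


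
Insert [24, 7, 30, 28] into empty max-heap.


Insert 24: [24]
Insert 7: [24, 7]
Insert 30: [30, 7, 24]
Insert 28: [30, 28, 24, 7]

Final heap: [30, 28, 24, 7]


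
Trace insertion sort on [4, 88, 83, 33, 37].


Initial: [4, 88, 83, 33, 37]
Insert 88: [4, 88, 83, 33, 37]
Insert 83: [4, 83, 88, 33, 37]
Insert 33: [4, 33, 83, 88, 37]
Insert 37: [4, 33, 37, 83, 88]

Sorted: [4, 33, 37, 83, 88]


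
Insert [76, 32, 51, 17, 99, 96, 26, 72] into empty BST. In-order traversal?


Insert 76: root
Insert 32: L from 76
Insert 51: L from 76 -> R from 32
Insert 17: L from 76 -> L from 32
Insert 99: R from 76
Insert 96: R from 76 -> L from 99
Insert 26: L from 76 -> L from 32 -> R from 17
Insert 72: L from 76 -> R from 32 -> R from 51

In-order: [17, 26, 32, 51, 72, 76, 96, 99]


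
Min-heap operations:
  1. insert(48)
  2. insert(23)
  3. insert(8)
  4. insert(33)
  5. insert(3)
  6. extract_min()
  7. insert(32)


insert(48) -> [48]
insert(23) -> [23, 48]
insert(8) -> [8, 48, 23]
insert(33) -> [8, 33, 23, 48]
insert(3) -> [3, 8, 23, 48, 33]
extract_min()->3, [8, 33, 23, 48]
insert(32) -> [8, 32, 23, 48, 33]

Final heap: [8, 32, 23, 48, 33]


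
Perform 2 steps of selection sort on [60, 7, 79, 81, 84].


Initial: [60, 7, 79, 81, 84]
Step 1: min=7 at 1
  Swap: [7, 60, 79, 81, 84]
Step 2: min=60 at 1
  Swap: [7, 60, 79, 81, 84]

After 2 steps: [7, 60, 79, 81, 84]


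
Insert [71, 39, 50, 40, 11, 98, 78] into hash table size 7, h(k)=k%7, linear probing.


Insert 71: h=1 -> slot 1
Insert 39: h=4 -> slot 4
Insert 50: h=1, 1 probes -> slot 2
Insert 40: h=5 -> slot 5
Insert 11: h=4, 2 probes -> slot 6
Insert 98: h=0 -> slot 0
Insert 78: h=1, 2 probes -> slot 3

Table: [98, 71, 50, 78, 39, 40, 11]


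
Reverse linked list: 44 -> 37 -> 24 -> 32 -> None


Step 1: curr=44, set curr.next=prev(None) | reversed so far: 44
Step 2: curr=37, set curr.next=prev(44) | reversed so far: 37 -> 44
Step 3: curr=24, set curr.next=prev(37) | reversed so far: 24 -> 37 -> 44
Step 4: curr=32, set curr.next=prev(24) | reversed so far: 32 -> 24 -> 37 -> 44

32 -> 24 -> 37 -> 44 -> None


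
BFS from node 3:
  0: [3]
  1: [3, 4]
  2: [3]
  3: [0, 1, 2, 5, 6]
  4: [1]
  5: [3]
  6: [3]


Visit 3, enqueue [0, 1, 2, 5, 6]
Visit 0, enqueue []
Visit 1, enqueue [4]
Visit 2, enqueue []
Visit 5, enqueue []
Visit 6, enqueue []
Visit 4, enqueue []

BFS order: [3, 0, 1, 2, 5, 6, 4]


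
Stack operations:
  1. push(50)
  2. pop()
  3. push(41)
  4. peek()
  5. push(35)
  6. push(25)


push(50) -> [50]
pop()->50, []
push(41) -> [41]
peek()->41
push(35) -> [41, 35]
push(25) -> [41, 35, 25]

Final stack: [41, 35, 25]


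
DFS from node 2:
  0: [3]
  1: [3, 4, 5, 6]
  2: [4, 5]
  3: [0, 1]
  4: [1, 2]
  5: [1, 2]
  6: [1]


Visit 2, push [5, 4]
Visit 4, push [1]
Visit 1, push [6, 5, 3]
Visit 3, push [0]
Visit 0, push []
Visit 5, push []
Visit 6, push []

DFS order: [2, 4, 1, 3, 0, 5, 6]


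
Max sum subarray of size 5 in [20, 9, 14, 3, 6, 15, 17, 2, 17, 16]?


[0:5]: 52
[1:6]: 47
[2:7]: 55
[3:8]: 43
[4:9]: 57
[5:10]: 67

Max: 67 at [5:10]


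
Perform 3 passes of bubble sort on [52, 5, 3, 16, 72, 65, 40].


Initial: [52, 5, 3, 16, 72, 65, 40]
Pass 1: [5, 3, 16, 52, 65, 40, 72] (5 swaps)
Pass 2: [3, 5, 16, 52, 40, 65, 72] (2 swaps)
Pass 3: [3, 5, 16, 40, 52, 65, 72] (1 swaps)

After 3 passes: [3, 5, 16, 40, 52, 65, 72]


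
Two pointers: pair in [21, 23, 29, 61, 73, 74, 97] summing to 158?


lo=0(21)+hi=6(97)=118
lo=1(23)+hi=6(97)=120
lo=2(29)+hi=6(97)=126
lo=3(61)+hi=6(97)=158

Yes: 61+97=158


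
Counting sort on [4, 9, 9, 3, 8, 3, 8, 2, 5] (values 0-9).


Input: [4, 9, 9, 3, 8, 3, 8, 2, 5]
Counts: [0, 0, 1, 2, 1, 1, 0, 0, 2, 2]

Sorted: [2, 3, 3, 4, 5, 8, 8, 9, 9]


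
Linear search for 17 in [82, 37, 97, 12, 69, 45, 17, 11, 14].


i=0: 82!=17
i=1: 37!=17
i=2: 97!=17
i=3: 12!=17
i=4: 69!=17
i=5: 45!=17
i=6: 17==17 found!

Found at 6, 7 comps


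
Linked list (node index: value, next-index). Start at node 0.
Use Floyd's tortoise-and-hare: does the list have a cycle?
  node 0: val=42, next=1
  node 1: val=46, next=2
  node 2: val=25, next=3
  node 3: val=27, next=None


Floyd's tortoise (slow, +1) and hare (fast, +2):
  init: slow=0, fast=0
  step 1: slow=1, fast=2
  step 2: fast 2->3->None, no cycle

Cycle: no


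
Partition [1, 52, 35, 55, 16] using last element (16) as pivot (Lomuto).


Pivot: 16
  1 <= 16: advance i (no swap)
Place pivot at 1: [1, 16, 35, 55, 52]

Partitioned: [1, 16, 35, 55, 52]


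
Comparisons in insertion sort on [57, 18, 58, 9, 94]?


Algorithm: insertion sort
Input: [57, 18, 58, 9, 94]
Sorted: [9, 18, 57, 58, 94]

6


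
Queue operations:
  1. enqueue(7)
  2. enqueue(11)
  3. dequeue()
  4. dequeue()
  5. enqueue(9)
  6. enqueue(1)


enqueue(7) -> [7]
enqueue(11) -> [7, 11]
dequeue()->7, [11]
dequeue()->11, []
enqueue(9) -> [9]
enqueue(1) -> [9, 1]

Final queue: [9, 1]


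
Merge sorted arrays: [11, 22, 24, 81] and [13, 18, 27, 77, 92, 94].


Take 11 from A
Take 13 from B
Take 18 from B
Take 22 from A
Take 24 from A
Take 27 from B
Take 77 from B
Take 81 from A

Merged: [11, 13, 18, 22, 24, 27, 77, 81, 92, 94]


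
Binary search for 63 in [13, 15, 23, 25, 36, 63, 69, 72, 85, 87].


Step 1: lo=0, hi=9, mid=4, val=36
Step 2: lo=5, hi=9, mid=7, val=72
Step 3: lo=5, hi=6, mid=5, val=63

Found at index 5


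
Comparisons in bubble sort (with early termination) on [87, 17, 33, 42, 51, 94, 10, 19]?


Algorithm: bubble sort (with early termination)
Input: [87, 17, 33, 42, 51, 94, 10, 19]
Sorted: [10, 17, 19, 33, 42, 51, 87, 94]

28


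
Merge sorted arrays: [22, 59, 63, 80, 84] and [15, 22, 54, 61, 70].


Take 15 from B
Take 22 from A
Take 22 from B
Take 54 from B
Take 59 from A
Take 61 from B
Take 63 from A
Take 70 from B

Merged: [15, 22, 22, 54, 59, 61, 63, 70, 80, 84]


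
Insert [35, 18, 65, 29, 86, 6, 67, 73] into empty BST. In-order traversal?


Insert 35: root
Insert 18: L from 35
Insert 65: R from 35
Insert 29: L from 35 -> R from 18
Insert 86: R from 35 -> R from 65
Insert 6: L from 35 -> L from 18
Insert 67: R from 35 -> R from 65 -> L from 86
Insert 73: R from 35 -> R from 65 -> L from 86 -> R from 67

In-order: [6, 18, 29, 35, 65, 67, 73, 86]


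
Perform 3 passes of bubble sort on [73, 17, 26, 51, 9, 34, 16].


Initial: [73, 17, 26, 51, 9, 34, 16]
Pass 1: [17, 26, 51, 9, 34, 16, 73] (6 swaps)
Pass 2: [17, 26, 9, 34, 16, 51, 73] (3 swaps)
Pass 3: [17, 9, 26, 16, 34, 51, 73] (2 swaps)

After 3 passes: [17, 9, 26, 16, 34, 51, 73]


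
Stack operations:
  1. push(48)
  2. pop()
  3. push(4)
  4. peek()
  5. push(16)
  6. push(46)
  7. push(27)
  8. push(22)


push(48) -> [48]
pop()->48, []
push(4) -> [4]
peek()->4
push(16) -> [4, 16]
push(46) -> [4, 16, 46]
push(27) -> [4, 16, 46, 27]
push(22) -> [4, 16, 46, 27, 22]

Final stack: [4, 16, 46, 27, 22]


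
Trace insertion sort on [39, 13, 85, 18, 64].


Initial: [39, 13, 85, 18, 64]
Insert 13: [13, 39, 85, 18, 64]
Insert 85: [13, 39, 85, 18, 64]
Insert 18: [13, 18, 39, 85, 64]
Insert 64: [13, 18, 39, 64, 85]

Sorted: [13, 18, 39, 64, 85]
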